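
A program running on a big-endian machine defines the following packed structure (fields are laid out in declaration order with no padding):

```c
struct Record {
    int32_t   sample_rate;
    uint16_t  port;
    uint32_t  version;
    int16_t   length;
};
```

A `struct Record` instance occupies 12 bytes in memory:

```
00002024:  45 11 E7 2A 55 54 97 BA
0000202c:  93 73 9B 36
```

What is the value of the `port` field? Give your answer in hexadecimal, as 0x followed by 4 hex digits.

`port` follows `sample_rate` (4 bytes), so it starts at byte offset 4 and occupies 2 bytes.
Bytes at offsets 4..5: 55 54.
Big-endian stores the most-significant byte at the lowest address.
The bytes are already most-significant first: 0x5554.

0x5554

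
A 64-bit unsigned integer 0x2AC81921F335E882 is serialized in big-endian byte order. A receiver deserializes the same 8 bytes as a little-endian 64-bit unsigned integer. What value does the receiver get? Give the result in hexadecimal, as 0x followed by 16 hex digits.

0x82E835F32119C82A

Stored big-endian, the bytes at ascending addresses are 2A C8 19 21 F3 35 E8 82.
Read back as little-endian, the first byte is least significant, giving 0x82E835F32119C82A.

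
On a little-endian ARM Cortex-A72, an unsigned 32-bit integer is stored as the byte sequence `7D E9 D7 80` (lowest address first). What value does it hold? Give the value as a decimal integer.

Little-endian: lowest address holds the least-significant byte.
Reassemble most-significant byte first: 80 D7 E9 7D → 0x80D7E97D.
0x80D7E97D = 2161633661.

2161633661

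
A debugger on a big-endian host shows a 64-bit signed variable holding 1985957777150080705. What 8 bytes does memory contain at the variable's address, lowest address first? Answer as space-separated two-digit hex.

1B 8F 8A 13 85 F4 76 C1

1985957777150080705 in hexadecimal, padded to 64 bits, is 0x1B8F8A1385F476C1.
Split into bytes (most-significant first): 1B 8F 8A 13 85 F4 76 C1.
Big-endian stores the most-significant byte at the lowest address.
So the memory order matches the most-significant-first order: 1B 8F 8A 13 85 F4 76 C1.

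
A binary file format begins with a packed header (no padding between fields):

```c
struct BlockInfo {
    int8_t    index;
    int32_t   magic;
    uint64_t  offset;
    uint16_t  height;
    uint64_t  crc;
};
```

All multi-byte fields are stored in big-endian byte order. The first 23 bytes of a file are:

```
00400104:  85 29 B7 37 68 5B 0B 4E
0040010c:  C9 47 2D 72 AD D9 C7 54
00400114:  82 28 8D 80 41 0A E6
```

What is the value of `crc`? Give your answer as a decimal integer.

`crc` follows `index` (1 B), `magic` (4 B), `offset` (8 B), `height` (2 B), so it starts at offset 1 + 4 + 8 + 2 = 15 and occupies 8 bytes.
Bytes at offsets 15..22: 54 82 28 8D 80 41 0A E6.
Big-endian: lowest address holds the most-significant byte.
The bytes are already most-significant first: 0x5482288D80410AE6.
0x5482288D80410AE6 = 6089474234365577958.

6089474234365577958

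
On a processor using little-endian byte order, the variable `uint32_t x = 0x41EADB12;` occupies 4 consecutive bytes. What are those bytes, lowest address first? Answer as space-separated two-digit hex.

Split into bytes (most-significant first): 41 EA DB 12.
Little-endian: lowest address holds the least-significant byte.
So at ascending addresses the bytes are 12 DB EA 41.

12 DB EA 41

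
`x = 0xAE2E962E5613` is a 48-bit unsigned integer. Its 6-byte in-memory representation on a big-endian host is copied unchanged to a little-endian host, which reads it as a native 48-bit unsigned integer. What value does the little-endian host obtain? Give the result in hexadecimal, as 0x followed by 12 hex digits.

Stored big-endian, the bytes at ascending addresses are AE 2E 96 2E 56 13.
Read back as little-endian, the first byte is least significant, giving 0x13562E962EAE.

0x13562E962EAE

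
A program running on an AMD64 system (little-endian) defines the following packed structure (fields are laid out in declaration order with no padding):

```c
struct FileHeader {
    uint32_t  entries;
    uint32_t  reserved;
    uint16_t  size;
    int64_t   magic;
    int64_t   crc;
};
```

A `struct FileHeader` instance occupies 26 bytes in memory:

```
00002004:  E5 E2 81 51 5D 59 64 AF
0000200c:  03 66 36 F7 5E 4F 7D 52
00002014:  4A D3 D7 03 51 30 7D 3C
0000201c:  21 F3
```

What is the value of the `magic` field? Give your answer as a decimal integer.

-3221671885274155210

`magic` follows `entries` (4 B), `reserved` (4 B), `size` (2 B), so it starts at offset 4 + 4 + 2 = 10 and occupies 8 bytes.
Bytes at offsets 10..17: 36 F7 5E 4F 7D 52 4A D3.
Little-endian: lowest address holds the least-significant byte.
Reassemble most-significant byte first: D3 4A 52 7D 4F 5E F7 36 → 0xD34A527D4F5EF736.
Top bit is set, so as a signed 64-bit value this is 0xD34A527D4F5EF736 − 2^64 = -3221671885274155210.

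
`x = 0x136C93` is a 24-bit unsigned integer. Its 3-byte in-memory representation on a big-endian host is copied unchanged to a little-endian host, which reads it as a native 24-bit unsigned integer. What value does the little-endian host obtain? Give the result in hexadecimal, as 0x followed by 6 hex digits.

Stored big-endian, the bytes at ascending addresses are 13 6C 93.
Read back as little-endian, the first byte is least significant, giving 0x936C13.

0x936C13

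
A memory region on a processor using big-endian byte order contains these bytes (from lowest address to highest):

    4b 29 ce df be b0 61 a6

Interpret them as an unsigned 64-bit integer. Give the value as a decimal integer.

5416087487261991334

Big-endian: lowest address holds the most-significant byte.
The bytes are already most-significant first: 0x4B29CEDFBEB061A6.
0x4B29CEDFBEB061A6 = 5416087487261991334.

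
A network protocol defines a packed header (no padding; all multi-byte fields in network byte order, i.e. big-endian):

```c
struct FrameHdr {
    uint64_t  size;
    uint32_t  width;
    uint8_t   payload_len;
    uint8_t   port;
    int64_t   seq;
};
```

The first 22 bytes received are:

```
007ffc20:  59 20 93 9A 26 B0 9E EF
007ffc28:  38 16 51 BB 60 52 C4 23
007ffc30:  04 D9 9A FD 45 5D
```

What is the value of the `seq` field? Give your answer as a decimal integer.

-4313598685436099235

`seq` follows `size` (8 B), `width` (4 B), `payload_len` (1 B), `port` (1 B), so it starts at offset 8 + 4 + 1 + 1 = 14 and occupies 8 bytes.
Bytes at offsets 14..21: C4 23 04 D9 9A FD 45 5D.
In big-endian order the high byte comes first in memory.
The bytes are already most-significant first: 0xC42304D99AFD455D.
Top bit is set, so as a signed 64-bit value this is 0xC42304D99AFD455D − 2^64 = -4313598685436099235.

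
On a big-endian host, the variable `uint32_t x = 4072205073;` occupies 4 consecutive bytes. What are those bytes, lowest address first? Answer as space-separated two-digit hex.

F2 B8 EB 11

4072205073 in hexadecimal, padded to 32 bits, is 0xF2B8EB11.
Split into bytes (most-significant first): F2 B8 EB 11.
Big-endian: lowest address holds the most-significant byte.
So the memory order matches the most-significant-first order: F2 B8 EB 11.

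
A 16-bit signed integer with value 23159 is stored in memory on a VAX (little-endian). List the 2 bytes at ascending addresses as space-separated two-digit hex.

77 5A

23159 in hexadecimal, padded to 16 bits, is 0x5A77.
Split into bytes (most-significant first): 5A 77.
Little-endian: lowest address holds the least-significant byte.
So at ascending addresses the bytes are 77 5A.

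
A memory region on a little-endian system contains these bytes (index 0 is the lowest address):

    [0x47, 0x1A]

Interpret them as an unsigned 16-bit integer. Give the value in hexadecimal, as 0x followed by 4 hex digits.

Little-endian stores the least-significant byte at the lowest address.
Reassemble most-significant byte first: 1A 47 → 0x1A47.

0x1A47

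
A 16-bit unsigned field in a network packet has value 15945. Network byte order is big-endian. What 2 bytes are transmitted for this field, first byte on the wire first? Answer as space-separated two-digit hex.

15945 in hexadecimal, padded to 16 bits, is 0x3E49.
Split into bytes (most-significant first): 3E 49.
Big-endian stores the most-significant byte at the lowest address.
So the memory order matches the most-significant-first order: 3E 49.

3E 49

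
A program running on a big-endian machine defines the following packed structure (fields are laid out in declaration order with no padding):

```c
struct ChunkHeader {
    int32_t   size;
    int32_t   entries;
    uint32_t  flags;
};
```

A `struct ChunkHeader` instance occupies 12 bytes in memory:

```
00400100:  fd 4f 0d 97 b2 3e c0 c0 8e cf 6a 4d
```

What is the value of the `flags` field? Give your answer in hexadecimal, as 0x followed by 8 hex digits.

0x8ECF6A4D

`flags` follows `size` (4 B), `entries` (4 B), so it starts at offset 4 + 4 = 8 and occupies 4 bytes.
Bytes at offsets 8..11: 8E CF 6A 4D.
Big-endian: lowest address holds the most-significant byte.
The bytes are already most-significant first: 0x8ECF6A4D.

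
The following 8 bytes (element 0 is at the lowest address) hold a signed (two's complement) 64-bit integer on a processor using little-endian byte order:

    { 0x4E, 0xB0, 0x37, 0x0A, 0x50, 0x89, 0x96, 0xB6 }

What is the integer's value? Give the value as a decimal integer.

Little-endian: lowest address holds the least-significant byte.
Reassemble most-significant byte first: B6 96 89 50 0A 37 B0 4E → 0xB69689500A37B04E.
Top bit is set, so as a signed 64-bit value this is 0xB69689500A37B04E − 2^64 = -5289889735438258098.

-5289889735438258098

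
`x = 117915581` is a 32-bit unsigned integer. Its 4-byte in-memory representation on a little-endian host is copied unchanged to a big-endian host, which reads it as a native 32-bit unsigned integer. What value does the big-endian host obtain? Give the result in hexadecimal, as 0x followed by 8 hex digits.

0xBD3F0707

117915581 in 32-bit hexadecimal is 0x07073FBD.
Stored little-endian, the bytes at ascending addresses are BD 3F 07 07.
Read back as big-endian, the last byte is least significant, giving 0xBD3F0707.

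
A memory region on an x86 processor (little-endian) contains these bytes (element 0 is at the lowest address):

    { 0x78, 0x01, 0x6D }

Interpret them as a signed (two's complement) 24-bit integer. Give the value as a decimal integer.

Little-endian: lowest address holds the least-significant byte.
Reassemble most-significant byte first: 6D 01 78 → 0x6D0178.
0x6D0178 = 7143800.

7143800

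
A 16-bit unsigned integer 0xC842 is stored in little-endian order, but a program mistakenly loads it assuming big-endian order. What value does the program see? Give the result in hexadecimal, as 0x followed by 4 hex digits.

0x42C8

Stored little-endian, the bytes at ascending addresses are 42 C8.
Read back as big-endian, the last byte is least significant, giving 0x42C8.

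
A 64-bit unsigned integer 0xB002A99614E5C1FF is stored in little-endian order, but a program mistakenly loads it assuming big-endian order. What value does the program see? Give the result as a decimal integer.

Stored little-endian, the bytes at ascending addresses are FF C1 E5 14 96 A9 02 B0.
Read back as big-endian, the last byte is least significant, giving 0xFFC1E51496A902B0.
0xFFC1E51496A902B0 = 18429263026766545584.

18429263026766545584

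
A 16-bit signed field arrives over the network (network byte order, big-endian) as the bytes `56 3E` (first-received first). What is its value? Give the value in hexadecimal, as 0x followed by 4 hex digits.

0x563E

In big-endian order the high byte comes first in memory.
The bytes are already most-significant first: 0x563E.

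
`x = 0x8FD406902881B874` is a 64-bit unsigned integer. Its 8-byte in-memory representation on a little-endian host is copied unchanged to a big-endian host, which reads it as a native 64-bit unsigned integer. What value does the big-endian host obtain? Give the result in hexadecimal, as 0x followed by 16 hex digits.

Stored little-endian, the bytes at ascending addresses are 74 B8 81 28 90 06 D4 8F.
Read back as big-endian, the last byte is least significant, giving 0x74B881289006D48F.

0x74B881289006D48F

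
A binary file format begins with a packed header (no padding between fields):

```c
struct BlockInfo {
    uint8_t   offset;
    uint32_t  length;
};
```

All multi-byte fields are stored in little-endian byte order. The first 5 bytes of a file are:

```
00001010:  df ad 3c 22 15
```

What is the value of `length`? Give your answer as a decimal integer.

354565293

`length` follows `offset` (1 byte), so it starts at byte offset 1 and occupies 4 bytes.
Bytes at offsets 1..4: AD 3C 22 15.
Little-endian: lowest address holds the least-significant byte.
Reassemble most-significant byte first: 15 22 3C AD → 0x15223CAD.
0x15223CAD = 354565293.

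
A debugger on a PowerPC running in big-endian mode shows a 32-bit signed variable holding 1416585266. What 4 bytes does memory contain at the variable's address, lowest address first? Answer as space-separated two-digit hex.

1416585266 in hexadecimal, padded to 32 bits, is 0x546F6032.
Split into bytes (most-significant first): 54 6F 60 32.
Big-endian: lowest address holds the most-significant byte.
So the memory order matches the most-significant-first order: 54 6F 60 32.

54 6F 60 32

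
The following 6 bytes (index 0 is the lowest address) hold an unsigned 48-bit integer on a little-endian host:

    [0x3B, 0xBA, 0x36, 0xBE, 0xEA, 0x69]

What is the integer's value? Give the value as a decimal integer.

Little-endian: lowest address holds the least-significant byte.
Reassemble most-significant byte first: 69 EA BE 36 BA 3B → 0x69EABE36BA3B.
0x69EABE36BA3B = 116456934521403.

116456934521403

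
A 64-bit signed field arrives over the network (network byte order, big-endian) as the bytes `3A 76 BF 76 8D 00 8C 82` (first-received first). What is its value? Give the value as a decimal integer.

Big-endian: lowest address holds the most-significant byte.
The bytes are already most-significant first: 0x3A76BF768D008C82.
0x3A76BF768D008C82 = 4212765017344347266.

4212765017344347266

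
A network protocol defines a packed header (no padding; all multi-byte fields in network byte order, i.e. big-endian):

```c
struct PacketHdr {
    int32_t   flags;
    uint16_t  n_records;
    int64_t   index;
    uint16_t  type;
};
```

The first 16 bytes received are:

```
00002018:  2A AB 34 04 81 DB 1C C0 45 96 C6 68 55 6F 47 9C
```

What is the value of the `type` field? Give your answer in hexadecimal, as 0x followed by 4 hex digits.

0x479C

`type` follows `flags` (4 B), `n_records` (2 B), `index` (8 B), so it starts at offset 4 + 2 + 8 = 14 and occupies 2 bytes.
Bytes at offsets 14..15: 47 9C.
Big-endian stores the most-significant byte at the lowest address.
The bytes are already most-significant first: 0x479C.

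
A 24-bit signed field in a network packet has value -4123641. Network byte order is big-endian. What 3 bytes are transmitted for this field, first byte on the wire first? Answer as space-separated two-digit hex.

Two's complement of -4123641 in 24 bits: 4123641 = 0x3EEBF9; invert → 0xC11406; add 1 → 0xC11407.
Split into bytes (most-significant first): C1 14 07.
Big-endian stores the most-significant byte at the lowest address.
So the memory order matches the most-significant-first order: C1 14 07.

C1 14 07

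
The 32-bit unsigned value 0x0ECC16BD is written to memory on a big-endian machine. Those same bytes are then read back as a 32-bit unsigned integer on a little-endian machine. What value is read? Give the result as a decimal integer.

3172387854

Stored big-endian, the bytes at ascending addresses are 0E CC 16 BD.
Read back as little-endian, the first byte is least significant, giving 0xBD16CC0E.
0xBD16CC0E = 3172387854.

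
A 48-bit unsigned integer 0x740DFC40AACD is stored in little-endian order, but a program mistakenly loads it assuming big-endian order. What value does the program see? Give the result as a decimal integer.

Stored little-endian, the bytes at ascending addresses are CD AA 40 FC 0D 74.
Read back as big-endian, the last byte is least significant, giving 0xCDAA40FC0D74.
0xCDAA40FC0D74 = 226131118394740.

226131118394740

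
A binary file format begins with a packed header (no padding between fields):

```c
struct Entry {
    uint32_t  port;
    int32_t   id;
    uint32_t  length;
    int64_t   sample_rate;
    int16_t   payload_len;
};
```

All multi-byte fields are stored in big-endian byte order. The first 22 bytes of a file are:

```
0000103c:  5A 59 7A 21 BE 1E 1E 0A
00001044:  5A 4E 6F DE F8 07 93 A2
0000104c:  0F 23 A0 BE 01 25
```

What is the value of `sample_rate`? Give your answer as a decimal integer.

-574328103218470722

`sample_rate` follows `port` (4 B), `id` (4 B), `length` (4 B), so it starts at offset 4 + 4 + 4 = 12 and occupies 8 bytes.
Bytes at offsets 12..19: F8 07 93 A2 0F 23 A0 BE.
Big-endian: lowest address holds the most-significant byte.
The bytes are already most-significant first: 0xF80793A20F23A0BE.
Top bit is set, so as a signed 64-bit value this is 0xF80793A20F23A0BE − 2^64 = -574328103218470722.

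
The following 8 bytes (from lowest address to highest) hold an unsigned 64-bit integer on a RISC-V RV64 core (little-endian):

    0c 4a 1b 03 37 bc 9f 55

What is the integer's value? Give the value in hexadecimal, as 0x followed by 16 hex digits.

Little-endian stores the least-significant byte at the lowest address.
Reassemble most-significant byte first: 55 9F BC 37 03 1B 4A 0C → 0x559FBC37031B4A0C.

0x559FBC37031B4A0C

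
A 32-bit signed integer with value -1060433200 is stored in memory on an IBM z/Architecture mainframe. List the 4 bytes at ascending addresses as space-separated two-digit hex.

Two's complement of -1060433200 in 32 bits: 1060433200 = 0x3F34ED30; invert → 0xC0CB12CF; add 1 → 0xC0CB12D0.
Split into bytes (most-significant first): C0 CB 12 D0.
In big-endian order the high byte comes first in memory.
So the memory order matches the most-significant-first order: C0 CB 12 D0.

C0 CB 12 D0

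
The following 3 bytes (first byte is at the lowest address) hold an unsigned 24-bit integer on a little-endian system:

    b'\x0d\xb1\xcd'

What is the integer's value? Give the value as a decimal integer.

13480205

In little-endian order the low byte comes first in memory.
Reassemble most-significant byte first: CD B1 0D → 0xCDB10D.
0xCDB10D = 13480205.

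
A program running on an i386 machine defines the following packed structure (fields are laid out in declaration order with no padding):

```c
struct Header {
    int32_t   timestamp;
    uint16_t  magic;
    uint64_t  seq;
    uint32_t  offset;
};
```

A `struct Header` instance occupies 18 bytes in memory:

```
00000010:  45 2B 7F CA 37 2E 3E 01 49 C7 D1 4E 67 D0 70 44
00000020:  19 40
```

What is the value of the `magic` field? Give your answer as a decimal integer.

11831

`magic` follows `timestamp` (4 bytes), so it starts at byte offset 4 and occupies 2 bytes.
Bytes at offsets 4..5: 37 2E.
Little-endian stores the least-significant byte at the lowest address.
Reassemble most-significant byte first: 2E 37 → 0x2E37.
0x2E37 = 11831.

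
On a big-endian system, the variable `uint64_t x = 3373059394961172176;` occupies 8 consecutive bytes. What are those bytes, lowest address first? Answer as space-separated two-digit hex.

2E CF 83 A6 02 F4 66 D0

3373059394961172176 in hexadecimal, padded to 64 bits, is 0x2ECF83A602F466D0.
Split into bytes (most-significant first): 2E CF 83 A6 02 F4 66 D0.
Big-endian stores the most-significant byte at the lowest address.
So the memory order matches the most-significant-first order: 2E CF 83 A6 02 F4 66 D0.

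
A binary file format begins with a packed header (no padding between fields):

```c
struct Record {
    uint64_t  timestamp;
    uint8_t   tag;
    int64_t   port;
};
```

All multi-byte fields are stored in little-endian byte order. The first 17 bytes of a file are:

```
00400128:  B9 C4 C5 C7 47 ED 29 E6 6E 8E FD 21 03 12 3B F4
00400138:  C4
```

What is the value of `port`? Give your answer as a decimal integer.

`port` follows `timestamp` (8 B), `tag` (1 B), so it starts at offset 8 + 1 = 9 and occupies 8 bytes.
Bytes at offsets 9..16: 8E FD 21 03 12 3B F4 C4.
In little-endian order the low byte comes first in memory.
Reassemble most-significant byte first: C4 F4 3B 12 03 21 FD 8E → 0xC4F43B120321FD8E.
Top bit is set, so as a signed 64-bit value this is 0xC4F43B120321FD8E − 2^64 = -4254710799410266738.

-4254710799410266738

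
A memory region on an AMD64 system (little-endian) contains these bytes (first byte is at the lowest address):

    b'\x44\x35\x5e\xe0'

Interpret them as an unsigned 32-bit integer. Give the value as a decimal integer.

Little-endian: lowest address holds the least-significant byte.
Reassemble most-significant byte first: E0 5E 35 44 → 0xE05E3544.
0xE05E3544 = 3764270404.

3764270404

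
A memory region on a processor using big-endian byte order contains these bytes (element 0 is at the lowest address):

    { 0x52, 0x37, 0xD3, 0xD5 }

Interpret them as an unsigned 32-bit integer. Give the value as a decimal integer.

1379390421

Big-endian: lowest address holds the most-significant byte.
The bytes are already most-significant first: 0x5237D3D5.
0x5237D3D5 = 1379390421.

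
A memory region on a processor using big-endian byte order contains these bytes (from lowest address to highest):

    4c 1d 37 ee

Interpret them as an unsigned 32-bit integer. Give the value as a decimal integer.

1276983278

In big-endian order the high byte comes first in memory.
The bytes are already most-significant first: 0x4C1D37EE.
0x4C1D37EE = 1276983278.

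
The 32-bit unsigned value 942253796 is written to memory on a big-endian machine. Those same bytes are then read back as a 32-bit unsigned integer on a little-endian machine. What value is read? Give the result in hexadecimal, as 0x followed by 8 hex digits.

0xE4A62938

942253796 in 32-bit hexadecimal is 0x3829A6E4.
Stored big-endian, the bytes at ascending addresses are 38 29 A6 E4.
Read back as little-endian, the first byte is least significant, giving 0xE4A62938.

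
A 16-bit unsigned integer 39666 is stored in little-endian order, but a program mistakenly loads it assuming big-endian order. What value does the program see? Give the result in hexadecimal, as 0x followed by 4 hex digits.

39666 in 16-bit hexadecimal is 0x9AF2.
Stored little-endian, the bytes at ascending addresses are F2 9A.
Read back as big-endian, the last byte is least significant, giving 0xF29A.

0xF29A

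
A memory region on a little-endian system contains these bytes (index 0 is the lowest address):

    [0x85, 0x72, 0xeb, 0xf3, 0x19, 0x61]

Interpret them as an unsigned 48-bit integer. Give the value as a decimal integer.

In little-endian order the low byte comes first in memory.
Reassemble most-significant byte first: 61 19 F3 EB 72 85 → 0x6119F3EB7285.
0x6119F3EB7285 = 106764094370437.

106764094370437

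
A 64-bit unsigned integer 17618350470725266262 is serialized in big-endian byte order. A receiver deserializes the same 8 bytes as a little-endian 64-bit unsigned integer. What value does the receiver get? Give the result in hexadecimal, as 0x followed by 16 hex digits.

17618350470725266262 in 64-bit hexadecimal is 0xF480F46837EA6B56.
Stored big-endian, the bytes at ascending addresses are F4 80 F4 68 37 EA 6B 56.
Read back as little-endian, the first byte is least significant, giving 0x566BEA3768F480F4.

0x566BEA3768F480F4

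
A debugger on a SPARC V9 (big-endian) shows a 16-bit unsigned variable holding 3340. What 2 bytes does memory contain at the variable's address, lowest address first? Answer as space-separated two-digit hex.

3340 in hexadecimal, padded to 16 bits, is 0x0D0C.
Split into bytes (most-significant first): 0D 0C.
Big-endian stores the most-significant byte at the lowest address.
So the memory order matches the most-significant-first order: 0D 0C.

0D 0C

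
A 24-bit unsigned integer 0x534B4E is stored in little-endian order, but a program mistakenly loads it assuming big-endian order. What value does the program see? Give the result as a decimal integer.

5131091

Stored little-endian, the bytes at ascending addresses are 4E 4B 53.
Read back as big-endian, the last byte is least significant, giving 0x4E4B53.
0x4E4B53 = 5131091.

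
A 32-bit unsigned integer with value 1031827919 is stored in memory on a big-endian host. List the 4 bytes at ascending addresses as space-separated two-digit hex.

1031827919 in hexadecimal, padded to 32 bits, is 0x3D8071CF.
Split into bytes (most-significant first): 3D 80 71 CF.
In big-endian order the high byte comes first in memory.
So the memory order matches the most-significant-first order: 3D 80 71 CF.

3D 80 71 CF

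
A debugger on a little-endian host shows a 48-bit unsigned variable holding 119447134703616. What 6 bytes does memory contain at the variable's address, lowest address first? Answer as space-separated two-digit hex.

00 90 08 F4 A2 6C

119447134703616 in hexadecimal, padded to 48 bits, is 0x6CA2F4089000.
Split into bytes (most-significant first): 6C A2 F4 08 90 00.
Little-endian stores the least-significant byte at the lowest address.
So at ascending addresses the bytes are 00 90 08 F4 A2 6C.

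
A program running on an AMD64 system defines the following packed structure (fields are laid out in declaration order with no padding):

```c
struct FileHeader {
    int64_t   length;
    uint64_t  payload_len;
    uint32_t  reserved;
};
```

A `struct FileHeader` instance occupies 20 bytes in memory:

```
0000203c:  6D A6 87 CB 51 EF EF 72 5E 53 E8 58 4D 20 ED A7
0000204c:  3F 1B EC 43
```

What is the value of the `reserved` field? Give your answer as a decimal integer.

1139546943

`reserved` follows `length` (8 B), `payload_len` (8 B), so it starts at offset 8 + 8 = 16 and occupies 4 bytes.
Bytes at offsets 16..19: 3F 1B EC 43.
Little-endian: lowest address holds the least-significant byte.
Reassemble most-significant byte first: 43 EC 1B 3F → 0x43EC1B3F.
0x43EC1B3F = 1139546943.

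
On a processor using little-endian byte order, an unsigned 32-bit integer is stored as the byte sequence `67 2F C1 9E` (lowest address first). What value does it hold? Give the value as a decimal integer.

2663460711

In little-endian order the low byte comes first in memory.
Reassemble most-significant byte first: 9E C1 2F 67 → 0x9EC12F67.
0x9EC12F67 = 2663460711.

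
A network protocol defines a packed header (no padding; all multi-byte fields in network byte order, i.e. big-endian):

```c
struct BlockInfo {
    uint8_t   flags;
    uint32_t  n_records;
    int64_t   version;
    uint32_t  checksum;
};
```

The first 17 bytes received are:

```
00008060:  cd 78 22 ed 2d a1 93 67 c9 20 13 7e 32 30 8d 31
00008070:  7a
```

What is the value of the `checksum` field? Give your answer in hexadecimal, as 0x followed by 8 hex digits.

0x308D317A

`checksum` follows `flags` (1 B), `n_records` (4 B), `version` (8 B), so it starts at offset 1 + 4 + 8 = 13 and occupies 4 bytes.
Bytes at offsets 13..16: 30 8D 31 7A.
Big-endian: lowest address holds the most-significant byte.
The bytes are already most-significant first: 0x308D317A.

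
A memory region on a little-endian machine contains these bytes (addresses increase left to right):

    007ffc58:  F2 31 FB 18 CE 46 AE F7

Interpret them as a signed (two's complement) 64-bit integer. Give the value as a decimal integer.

-599463849397374478

In little-endian order the low byte comes first in memory.
Reassemble most-significant byte first: F7 AE 46 CE 18 FB 31 F2 → 0xF7AE46CE18FB31F2.
Top bit is set, so as a signed 64-bit value this is 0xF7AE46CE18FB31F2 − 2^64 = -599463849397374478.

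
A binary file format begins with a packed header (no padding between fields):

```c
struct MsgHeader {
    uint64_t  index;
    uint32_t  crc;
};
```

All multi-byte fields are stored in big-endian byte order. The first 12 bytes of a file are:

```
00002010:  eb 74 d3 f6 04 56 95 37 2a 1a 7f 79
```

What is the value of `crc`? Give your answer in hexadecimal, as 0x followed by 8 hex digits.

`crc` follows `index` (8 bytes), so it starts at byte offset 8 and occupies 4 bytes.
Bytes at offsets 8..11: 2A 1A 7F 79.
In big-endian order the high byte comes first in memory.
The bytes are already most-significant first: 0x2A1A7F79.

0x2A1A7F79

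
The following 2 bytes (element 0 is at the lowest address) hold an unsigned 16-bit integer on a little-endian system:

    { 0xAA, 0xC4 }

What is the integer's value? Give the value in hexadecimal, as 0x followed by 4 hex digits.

0xC4AA

Little-endian: lowest address holds the least-significant byte.
Reassemble most-significant byte first: C4 AA → 0xC4AA.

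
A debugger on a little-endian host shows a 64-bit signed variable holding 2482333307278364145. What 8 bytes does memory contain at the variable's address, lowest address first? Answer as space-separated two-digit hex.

2482333307278364145 in hexadecimal, padded to 64 bits, is 0x227304FDB2728DF1.
Split into bytes (most-significant first): 22 73 04 FD B2 72 8D F1.
In little-endian order the low byte comes first in memory.
So at ascending addresses the bytes are F1 8D 72 B2 FD 04 73 22.

F1 8D 72 B2 FD 04 73 22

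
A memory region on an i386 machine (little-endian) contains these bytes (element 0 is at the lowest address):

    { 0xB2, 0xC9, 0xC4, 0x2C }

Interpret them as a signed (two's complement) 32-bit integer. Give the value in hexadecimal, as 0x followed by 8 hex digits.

In little-endian order the low byte comes first in memory.
Reassemble most-significant byte first: 2C C4 C9 B2 → 0x2CC4C9B2.

0x2CC4C9B2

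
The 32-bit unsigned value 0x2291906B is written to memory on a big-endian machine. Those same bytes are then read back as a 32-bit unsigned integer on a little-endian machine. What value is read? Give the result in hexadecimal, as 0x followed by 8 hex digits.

Stored big-endian, the bytes at ascending addresses are 22 91 90 6B.
Read back as little-endian, the first byte is least significant, giving 0x6B909122.

0x6B909122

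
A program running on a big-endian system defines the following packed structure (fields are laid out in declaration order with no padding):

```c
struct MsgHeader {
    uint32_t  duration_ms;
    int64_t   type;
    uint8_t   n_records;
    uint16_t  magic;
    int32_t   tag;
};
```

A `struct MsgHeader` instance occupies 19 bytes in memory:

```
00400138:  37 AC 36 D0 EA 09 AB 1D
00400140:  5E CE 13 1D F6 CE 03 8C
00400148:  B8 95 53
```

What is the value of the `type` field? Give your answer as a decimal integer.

`type` follows `duration_ms` (4 bytes), so it starts at byte offset 4 and occupies 8 bytes.
Bytes at offsets 4..11: EA 09 AB 1D 5E CE 13 1D.
Big-endian stores the most-significant byte at the lowest address.
The bytes are already most-significant first: 0xEA09AB1D5ECE131D.
Top bit is set, so as a signed 64-bit value this is 0xEA09AB1D5ECE131D − 2^64 = -1582545651411053795.

-1582545651411053795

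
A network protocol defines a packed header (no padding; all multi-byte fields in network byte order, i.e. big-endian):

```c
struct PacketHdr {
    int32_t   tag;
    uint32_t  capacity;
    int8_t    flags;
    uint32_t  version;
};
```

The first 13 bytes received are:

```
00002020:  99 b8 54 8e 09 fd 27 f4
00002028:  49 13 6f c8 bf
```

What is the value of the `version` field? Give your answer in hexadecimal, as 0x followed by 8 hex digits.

0x136FC8BF

`version` follows `tag` (4 B), `capacity` (4 B), `flags` (1 B), so it starts at offset 4 + 4 + 1 = 9 and occupies 4 bytes.
Bytes at offsets 9..12: 13 6F C8 BF.
Big-endian stores the most-significant byte at the lowest address.
The bytes are already most-significant first: 0x136FC8BF.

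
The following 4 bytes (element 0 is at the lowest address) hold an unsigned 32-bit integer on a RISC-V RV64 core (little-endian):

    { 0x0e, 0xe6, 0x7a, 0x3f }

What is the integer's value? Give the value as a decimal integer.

1065018894

In little-endian order the low byte comes first in memory.
Reassemble most-significant byte first: 3F 7A E6 0E → 0x3F7AE60E.
0x3F7AE60E = 1065018894.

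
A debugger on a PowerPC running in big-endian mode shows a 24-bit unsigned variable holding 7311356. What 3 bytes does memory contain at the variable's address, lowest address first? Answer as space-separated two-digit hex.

7311356 in hexadecimal, padded to 24 bits, is 0x6F8FFC.
Split into bytes (most-significant first): 6F 8F FC.
In big-endian order the high byte comes first in memory.
So the memory order matches the most-significant-first order: 6F 8F FC.

6F 8F FC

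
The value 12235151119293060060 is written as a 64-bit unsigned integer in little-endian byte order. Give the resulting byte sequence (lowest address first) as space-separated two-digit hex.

DC 93 AF 4E 1E FD CB A9

12235151119293060060 in hexadecimal, padded to 64 bits, is 0xA9CBFD1E4EAF93DC.
Split into bytes (most-significant first): A9 CB FD 1E 4E AF 93 DC.
Little-endian stores the least-significant byte at the lowest address.
So at ascending addresses the bytes are DC 93 AF 4E 1E FD CB A9.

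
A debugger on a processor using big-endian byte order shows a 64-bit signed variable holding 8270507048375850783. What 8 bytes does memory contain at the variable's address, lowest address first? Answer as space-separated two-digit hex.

8270507048375850783 in hexadecimal, padded to 64 bits, is 0x72C6BE576ACE971F.
Split into bytes (most-significant first): 72 C6 BE 57 6A CE 97 1F.
Big-endian stores the most-significant byte at the lowest address.
So the memory order matches the most-significant-first order: 72 C6 BE 57 6A CE 97 1F.

72 C6 BE 57 6A CE 97 1F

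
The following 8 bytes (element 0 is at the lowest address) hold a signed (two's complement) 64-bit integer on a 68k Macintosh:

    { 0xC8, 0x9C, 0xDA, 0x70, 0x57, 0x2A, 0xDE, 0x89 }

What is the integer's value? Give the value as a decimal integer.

-3991074993723482487

Big-endian stores the most-significant byte at the lowest address.
The bytes are already most-significant first: 0xC89CDA70572ADE89.
Top bit is set, so as a signed 64-bit value this is 0xC89CDA70572ADE89 − 2^64 = -3991074993723482487.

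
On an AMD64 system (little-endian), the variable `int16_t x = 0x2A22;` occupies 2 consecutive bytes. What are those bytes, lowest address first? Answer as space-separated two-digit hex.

22 2A

Split into bytes (most-significant first): 2A 22.
Little-endian: lowest address holds the least-significant byte.
So at ascending addresses the bytes are 22 2A.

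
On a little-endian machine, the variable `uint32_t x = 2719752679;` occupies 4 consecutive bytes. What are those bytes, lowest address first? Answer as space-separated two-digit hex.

2719752679 in hexadecimal, padded to 32 bits, is 0xA21C21E7.
Split into bytes (most-significant first): A2 1C 21 E7.
In little-endian order the low byte comes first in memory.
So at ascending addresses the bytes are E7 21 1C A2.

E7 21 1C A2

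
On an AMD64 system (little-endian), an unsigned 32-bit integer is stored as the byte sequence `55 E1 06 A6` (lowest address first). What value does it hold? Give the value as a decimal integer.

Little-endian: lowest address holds the least-significant byte.
Reassemble most-significant byte first: A6 06 E1 55 → 0xA606E155.
0xA606E155 = 2785468757.

2785468757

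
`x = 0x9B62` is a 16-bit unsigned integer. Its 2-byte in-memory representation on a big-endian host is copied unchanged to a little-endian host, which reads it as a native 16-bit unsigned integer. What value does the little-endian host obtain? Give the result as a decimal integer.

25243

Stored big-endian, the bytes at ascending addresses are 9B 62.
Read back as little-endian, the first byte is least significant, giving 0x629B.
0x629B = 25243.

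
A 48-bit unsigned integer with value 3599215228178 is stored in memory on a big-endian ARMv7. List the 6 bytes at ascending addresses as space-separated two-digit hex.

03 46 01 F1 F5 12

3599215228178 in hexadecimal, padded to 48 bits, is 0x034601F1F512.
Split into bytes (most-significant first): 03 46 01 F1 F5 12.
In big-endian order the high byte comes first in memory.
So the memory order matches the most-significant-first order: 03 46 01 F1 F5 12.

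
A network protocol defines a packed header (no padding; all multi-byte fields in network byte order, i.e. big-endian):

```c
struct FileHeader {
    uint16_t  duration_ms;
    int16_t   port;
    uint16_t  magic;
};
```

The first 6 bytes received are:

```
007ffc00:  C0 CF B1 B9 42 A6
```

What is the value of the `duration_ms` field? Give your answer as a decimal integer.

`duration_ms` is the first field, at byte offset 0, occupying 2 bytes.
Bytes at offsets 0..1: C0 CF.
Big-endian: lowest address holds the most-significant byte.
The bytes are already most-significant first: 0xC0CF.
0xC0CF = 49359.

49359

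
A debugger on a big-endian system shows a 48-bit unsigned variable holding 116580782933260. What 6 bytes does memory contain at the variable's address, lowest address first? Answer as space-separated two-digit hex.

116580782933260 in hexadecimal, padded to 48 bits, is 0x6A079427850C.
Split into bytes (most-significant first): 6A 07 94 27 85 0C.
In big-endian order the high byte comes first in memory.
So the memory order matches the most-significant-first order: 6A 07 94 27 85 0C.

6A 07 94 27 85 0C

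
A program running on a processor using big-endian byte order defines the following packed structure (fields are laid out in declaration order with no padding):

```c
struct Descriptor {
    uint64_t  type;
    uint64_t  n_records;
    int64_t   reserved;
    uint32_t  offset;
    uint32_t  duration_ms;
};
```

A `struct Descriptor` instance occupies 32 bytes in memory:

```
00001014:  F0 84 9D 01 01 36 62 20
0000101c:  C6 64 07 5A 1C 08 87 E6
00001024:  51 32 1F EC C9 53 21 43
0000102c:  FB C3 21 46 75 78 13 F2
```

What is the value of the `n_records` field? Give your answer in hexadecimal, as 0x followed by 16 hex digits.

`n_records` follows `type` (8 bytes), so it starts at byte offset 8 and occupies 8 bytes.
Bytes at offsets 8..15: C6 64 07 5A 1C 08 87 E6.
Big-endian: lowest address holds the most-significant byte.
The bytes are already most-significant first: 0xC664075A1C0887E6.

0xC664075A1C0887E6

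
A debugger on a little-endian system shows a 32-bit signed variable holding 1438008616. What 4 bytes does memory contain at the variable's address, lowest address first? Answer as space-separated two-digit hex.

1438008616 in hexadecimal, padded to 32 bits, is 0x55B64528.
Split into bytes (most-significant first): 55 B6 45 28.
In little-endian order the low byte comes first in memory.
So at ascending addresses the bytes are 28 45 B6 55.

28 45 B6 55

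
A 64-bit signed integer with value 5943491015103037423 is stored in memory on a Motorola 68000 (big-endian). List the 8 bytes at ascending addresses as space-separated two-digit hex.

5943491015103037423 in hexadecimal, padded to 64 bits, is 0x527B859698F13FEF.
Split into bytes (most-significant first): 52 7B 85 96 98 F1 3F EF.
Big-endian: lowest address holds the most-significant byte.
So the memory order matches the most-significant-first order: 52 7B 85 96 98 F1 3F EF.

52 7B 85 96 98 F1 3F EF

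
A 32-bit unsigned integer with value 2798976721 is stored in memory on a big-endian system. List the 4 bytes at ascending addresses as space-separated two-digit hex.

2798976721 in hexadecimal, padded to 32 bits, is 0xA6D4FED1.
Split into bytes (most-significant first): A6 D4 FE D1.
Big-endian stores the most-significant byte at the lowest address.
So the memory order matches the most-significant-first order: A6 D4 FE D1.

A6 D4 FE D1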